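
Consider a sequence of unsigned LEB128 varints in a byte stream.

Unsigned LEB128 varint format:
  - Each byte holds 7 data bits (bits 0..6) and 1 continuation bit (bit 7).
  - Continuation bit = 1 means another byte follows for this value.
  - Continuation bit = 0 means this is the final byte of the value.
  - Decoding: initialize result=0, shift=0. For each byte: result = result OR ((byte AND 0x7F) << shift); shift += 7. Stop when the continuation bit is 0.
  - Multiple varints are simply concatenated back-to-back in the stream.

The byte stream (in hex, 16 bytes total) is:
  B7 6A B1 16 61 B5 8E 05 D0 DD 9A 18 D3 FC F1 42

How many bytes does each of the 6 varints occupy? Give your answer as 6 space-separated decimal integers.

  byte[0]=0xB7 cont=1 payload=0x37=55: acc |= 55<<0 -> acc=55 shift=7
  byte[1]=0x6A cont=0 payload=0x6A=106: acc |= 106<<7 -> acc=13623 shift=14 [end]
Varint 1: bytes[0:2] = B7 6A -> value 13623 (2 byte(s))
  byte[2]=0xB1 cont=1 payload=0x31=49: acc |= 49<<0 -> acc=49 shift=7
  byte[3]=0x16 cont=0 payload=0x16=22: acc |= 22<<7 -> acc=2865 shift=14 [end]
Varint 2: bytes[2:4] = B1 16 -> value 2865 (2 byte(s))
  byte[4]=0x61 cont=0 payload=0x61=97: acc |= 97<<0 -> acc=97 shift=7 [end]
Varint 3: bytes[4:5] = 61 -> value 97 (1 byte(s))
  byte[5]=0xB5 cont=1 payload=0x35=53: acc |= 53<<0 -> acc=53 shift=7
  byte[6]=0x8E cont=1 payload=0x0E=14: acc |= 14<<7 -> acc=1845 shift=14
  byte[7]=0x05 cont=0 payload=0x05=5: acc |= 5<<14 -> acc=83765 shift=21 [end]
Varint 4: bytes[5:8] = B5 8E 05 -> value 83765 (3 byte(s))
  byte[8]=0xD0 cont=1 payload=0x50=80: acc |= 80<<0 -> acc=80 shift=7
  byte[9]=0xDD cont=1 payload=0x5D=93: acc |= 93<<7 -> acc=11984 shift=14
  byte[10]=0x9A cont=1 payload=0x1A=26: acc |= 26<<14 -> acc=437968 shift=21
  byte[11]=0x18 cont=0 payload=0x18=24: acc |= 24<<21 -> acc=50769616 shift=28 [end]
Varint 5: bytes[8:12] = D0 DD 9A 18 -> value 50769616 (4 byte(s))
  byte[12]=0xD3 cont=1 payload=0x53=83: acc |= 83<<0 -> acc=83 shift=7
  byte[13]=0xFC cont=1 payload=0x7C=124: acc |= 124<<7 -> acc=15955 shift=14
  byte[14]=0xF1 cont=1 payload=0x71=113: acc |= 113<<14 -> acc=1867347 shift=21
  byte[15]=0x42 cont=0 payload=0x42=66: acc |= 66<<21 -> acc=140279379 shift=28 [end]
Varint 6: bytes[12:16] = D3 FC F1 42 -> value 140279379 (4 byte(s))

Answer: 2 2 1 3 4 4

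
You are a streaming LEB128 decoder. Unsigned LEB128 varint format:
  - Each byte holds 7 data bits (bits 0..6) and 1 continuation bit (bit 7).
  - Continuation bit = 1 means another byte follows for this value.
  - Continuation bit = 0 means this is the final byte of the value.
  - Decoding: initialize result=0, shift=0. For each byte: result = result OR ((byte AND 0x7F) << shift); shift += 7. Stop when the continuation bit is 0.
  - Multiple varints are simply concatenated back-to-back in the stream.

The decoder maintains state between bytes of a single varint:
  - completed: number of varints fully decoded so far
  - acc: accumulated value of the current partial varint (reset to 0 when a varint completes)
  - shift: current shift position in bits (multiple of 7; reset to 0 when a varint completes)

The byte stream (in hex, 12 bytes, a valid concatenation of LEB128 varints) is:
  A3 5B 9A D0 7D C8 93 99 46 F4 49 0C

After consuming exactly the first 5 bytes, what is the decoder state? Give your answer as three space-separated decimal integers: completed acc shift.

byte[0]=0xA3 cont=1 payload=0x23: acc |= 35<<0 -> completed=0 acc=35 shift=7
byte[1]=0x5B cont=0 payload=0x5B: varint #1 complete (value=11683); reset -> completed=1 acc=0 shift=0
byte[2]=0x9A cont=1 payload=0x1A: acc |= 26<<0 -> completed=1 acc=26 shift=7
byte[3]=0xD0 cont=1 payload=0x50: acc |= 80<<7 -> completed=1 acc=10266 shift=14
byte[4]=0x7D cont=0 payload=0x7D: varint #2 complete (value=2058266); reset -> completed=2 acc=0 shift=0

Answer: 2 0 0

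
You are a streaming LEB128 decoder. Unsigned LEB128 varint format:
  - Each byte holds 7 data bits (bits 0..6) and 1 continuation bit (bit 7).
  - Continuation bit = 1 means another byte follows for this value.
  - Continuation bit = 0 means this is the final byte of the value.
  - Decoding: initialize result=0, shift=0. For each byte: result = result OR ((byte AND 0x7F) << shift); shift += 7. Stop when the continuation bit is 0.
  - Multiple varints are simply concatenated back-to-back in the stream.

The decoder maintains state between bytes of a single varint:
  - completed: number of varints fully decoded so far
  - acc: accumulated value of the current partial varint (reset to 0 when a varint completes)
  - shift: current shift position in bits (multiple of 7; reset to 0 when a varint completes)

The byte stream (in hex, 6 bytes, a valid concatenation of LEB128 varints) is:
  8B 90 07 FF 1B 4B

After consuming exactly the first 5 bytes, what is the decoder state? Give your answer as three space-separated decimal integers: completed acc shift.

Answer: 2 0 0

Derivation:
byte[0]=0x8B cont=1 payload=0x0B: acc |= 11<<0 -> completed=0 acc=11 shift=7
byte[1]=0x90 cont=1 payload=0x10: acc |= 16<<7 -> completed=0 acc=2059 shift=14
byte[2]=0x07 cont=0 payload=0x07: varint #1 complete (value=116747); reset -> completed=1 acc=0 shift=0
byte[3]=0xFF cont=1 payload=0x7F: acc |= 127<<0 -> completed=1 acc=127 shift=7
byte[4]=0x1B cont=0 payload=0x1B: varint #2 complete (value=3583); reset -> completed=2 acc=0 shift=0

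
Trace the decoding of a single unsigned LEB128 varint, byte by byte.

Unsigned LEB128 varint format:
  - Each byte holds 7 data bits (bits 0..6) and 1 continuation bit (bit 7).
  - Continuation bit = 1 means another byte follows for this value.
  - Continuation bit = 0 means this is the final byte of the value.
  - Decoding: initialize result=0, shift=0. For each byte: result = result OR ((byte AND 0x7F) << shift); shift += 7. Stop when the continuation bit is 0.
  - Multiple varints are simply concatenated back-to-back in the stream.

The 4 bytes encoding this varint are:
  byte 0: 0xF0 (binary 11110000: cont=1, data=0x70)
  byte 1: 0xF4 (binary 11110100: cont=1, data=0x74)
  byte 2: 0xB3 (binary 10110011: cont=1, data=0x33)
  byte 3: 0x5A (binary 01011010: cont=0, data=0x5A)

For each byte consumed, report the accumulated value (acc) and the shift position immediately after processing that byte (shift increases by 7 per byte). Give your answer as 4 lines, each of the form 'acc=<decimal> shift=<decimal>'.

byte 0=0xF0: payload=0x70=112, contrib = 112<<0 = 112; acc -> 112, shift -> 7
byte 1=0xF4: payload=0x74=116, contrib = 116<<7 = 14848; acc -> 14960, shift -> 14
byte 2=0xB3: payload=0x33=51, contrib = 51<<14 = 835584; acc -> 850544, shift -> 21
byte 3=0x5A: payload=0x5A=90, contrib = 90<<21 = 188743680; acc -> 189594224, shift -> 28

Answer: acc=112 shift=7
acc=14960 shift=14
acc=850544 shift=21
acc=189594224 shift=28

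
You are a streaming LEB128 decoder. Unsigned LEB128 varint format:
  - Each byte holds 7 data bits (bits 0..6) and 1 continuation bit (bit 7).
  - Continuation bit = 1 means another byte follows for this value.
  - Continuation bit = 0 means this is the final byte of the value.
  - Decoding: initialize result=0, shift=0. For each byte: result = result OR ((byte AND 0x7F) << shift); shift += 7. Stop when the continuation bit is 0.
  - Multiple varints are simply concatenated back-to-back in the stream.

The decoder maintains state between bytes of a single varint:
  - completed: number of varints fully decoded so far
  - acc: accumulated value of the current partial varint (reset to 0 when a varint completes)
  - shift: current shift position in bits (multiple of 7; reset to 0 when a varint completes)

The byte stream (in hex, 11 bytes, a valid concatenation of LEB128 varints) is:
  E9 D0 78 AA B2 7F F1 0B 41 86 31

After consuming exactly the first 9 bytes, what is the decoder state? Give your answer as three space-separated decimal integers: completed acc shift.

Answer: 4 0 0

Derivation:
byte[0]=0xE9 cont=1 payload=0x69: acc |= 105<<0 -> completed=0 acc=105 shift=7
byte[1]=0xD0 cont=1 payload=0x50: acc |= 80<<7 -> completed=0 acc=10345 shift=14
byte[2]=0x78 cont=0 payload=0x78: varint #1 complete (value=1976425); reset -> completed=1 acc=0 shift=0
byte[3]=0xAA cont=1 payload=0x2A: acc |= 42<<0 -> completed=1 acc=42 shift=7
byte[4]=0xB2 cont=1 payload=0x32: acc |= 50<<7 -> completed=1 acc=6442 shift=14
byte[5]=0x7F cont=0 payload=0x7F: varint #2 complete (value=2087210); reset -> completed=2 acc=0 shift=0
byte[6]=0xF1 cont=1 payload=0x71: acc |= 113<<0 -> completed=2 acc=113 shift=7
byte[7]=0x0B cont=0 payload=0x0B: varint #3 complete (value=1521); reset -> completed=3 acc=0 shift=0
byte[8]=0x41 cont=0 payload=0x41: varint #4 complete (value=65); reset -> completed=4 acc=0 shift=0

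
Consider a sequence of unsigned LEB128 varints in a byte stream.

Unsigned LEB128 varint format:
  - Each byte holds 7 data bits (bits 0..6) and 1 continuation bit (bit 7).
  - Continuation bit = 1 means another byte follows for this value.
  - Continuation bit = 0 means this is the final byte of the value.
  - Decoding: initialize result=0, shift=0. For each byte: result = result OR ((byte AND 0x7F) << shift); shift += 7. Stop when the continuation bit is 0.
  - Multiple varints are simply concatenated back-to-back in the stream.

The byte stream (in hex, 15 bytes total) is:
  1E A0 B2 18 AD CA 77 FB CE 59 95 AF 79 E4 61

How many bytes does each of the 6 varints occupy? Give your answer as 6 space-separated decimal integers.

  byte[0]=0x1E cont=0 payload=0x1E=30: acc |= 30<<0 -> acc=30 shift=7 [end]
Varint 1: bytes[0:1] = 1E -> value 30 (1 byte(s))
  byte[1]=0xA0 cont=1 payload=0x20=32: acc |= 32<<0 -> acc=32 shift=7
  byte[2]=0xB2 cont=1 payload=0x32=50: acc |= 50<<7 -> acc=6432 shift=14
  byte[3]=0x18 cont=0 payload=0x18=24: acc |= 24<<14 -> acc=399648 shift=21 [end]
Varint 2: bytes[1:4] = A0 B2 18 -> value 399648 (3 byte(s))
  byte[4]=0xAD cont=1 payload=0x2D=45: acc |= 45<<0 -> acc=45 shift=7
  byte[5]=0xCA cont=1 payload=0x4A=74: acc |= 74<<7 -> acc=9517 shift=14
  byte[6]=0x77 cont=0 payload=0x77=119: acc |= 119<<14 -> acc=1959213 shift=21 [end]
Varint 3: bytes[4:7] = AD CA 77 -> value 1959213 (3 byte(s))
  byte[7]=0xFB cont=1 payload=0x7B=123: acc |= 123<<0 -> acc=123 shift=7
  byte[8]=0xCE cont=1 payload=0x4E=78: acc |= 78<<7 -> acc=10107 shift=14
  byte[9]=0x59 cont=0 payload=0x59=89: acc |= 89<<14 -> acc=1468283 shift=21 [end]
Varint 4: bytes[7:10] = FB CE 59 -> value 1468283 (3 byte(s))
  byte[10]=0x95 cont=1 payload=0x15=21: acc |= 21<<0 -> acc=21 shift=7
  byte[11]=0xAF cont=1 payload=0x2F=47: acc |= 47<<7 -> acc=6037 shift=14
  byte[12]=0x79 cont=0 payload=0x79=121: acc |= 121<<14 -> acc=1988501 shift=21 [end]
Varint 5: bytes[10:13] = 95 AF 79 -> value 1988501 (3 byte(s))
  byte[13]=0xE4 cont=1 payload=0x64=100: acc |= 100<<0 -> acc=100 shift=7
  byte[14]=0x61 cont=0 payload=0x61=97: acc |= 97<<7 -> acc=12516 shift=14 [end]
Varint 6: bytes[13:15] = E4 61 -> value 12516 (2 byte(s))

Answer: 1 3 3 3 3 2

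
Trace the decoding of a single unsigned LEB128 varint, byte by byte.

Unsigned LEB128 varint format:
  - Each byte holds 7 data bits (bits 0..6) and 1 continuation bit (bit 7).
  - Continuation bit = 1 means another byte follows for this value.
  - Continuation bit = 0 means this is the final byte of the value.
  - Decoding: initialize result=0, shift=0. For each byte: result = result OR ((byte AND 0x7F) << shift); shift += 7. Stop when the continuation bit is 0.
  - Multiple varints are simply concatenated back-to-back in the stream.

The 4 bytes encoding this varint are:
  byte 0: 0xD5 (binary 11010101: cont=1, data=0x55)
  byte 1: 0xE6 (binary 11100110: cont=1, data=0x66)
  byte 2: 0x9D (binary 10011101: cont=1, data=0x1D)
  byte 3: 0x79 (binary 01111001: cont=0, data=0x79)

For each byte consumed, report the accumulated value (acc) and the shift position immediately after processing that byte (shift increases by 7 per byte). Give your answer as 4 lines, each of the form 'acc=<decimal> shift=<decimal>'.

Answer: acc=85 shift=7
acc=13141 shift=14
acc=488277 shift=21
acc=254243669 shift=28

Derivation:
byte 0=0xD5: payload=0x55=85, contrib = 85<<0 = 85; acc -> 85, shift -> 7
byte 1=0xE6: payload=0x66=102, contrib = 102<<7 = 13056; acc -> 13141, shift -> 14
byte 2=0x9D: payload=0x1D=29, contrib = 29<<14 = 475136; acc -> 488277, shift -> 21
byte 3=0x79: payload=0x79=121, contrib = 121<<21 = 253755392; acc -> 254243669, shift -> 28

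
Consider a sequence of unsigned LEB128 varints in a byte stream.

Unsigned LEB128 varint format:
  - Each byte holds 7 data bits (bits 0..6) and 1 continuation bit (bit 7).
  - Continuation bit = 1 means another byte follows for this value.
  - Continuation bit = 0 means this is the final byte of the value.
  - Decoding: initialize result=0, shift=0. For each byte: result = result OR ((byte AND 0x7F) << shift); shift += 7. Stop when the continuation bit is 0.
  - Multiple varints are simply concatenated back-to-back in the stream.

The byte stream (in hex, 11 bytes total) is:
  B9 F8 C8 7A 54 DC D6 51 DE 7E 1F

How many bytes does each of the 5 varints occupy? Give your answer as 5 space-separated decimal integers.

Answer: 4 1 3 2 1

Derivation:
  byte[0]=0xB9 cont=1 payload=0x39=57: acc |= 57<<0 -> acc=57 shift=7
  byte[1]=0xF8 cont=1 payload=0x78=120: acc |= 120<<7 -> acc=15417 shift=14
  byte[2]=0xC8 cont=1 payload=0x48=72: acc |= 72<<14 -> acc=1195065 shift=21
  byte[3]=0x7A cont=0 payload=0x7A=122: acc |= 122<<21 -> acc=257047609 shift=28 [end]
Varint 1: bytes[0:4] = B9 F8 C8 7A -> value 257047609 (4 byte(s))
  byte[4]=0x54 cont=0 payload=0x54=84: acc |= 84<<0 -> acc=84 shift=7 [end]
Varint 2: bytes[4:5] = 54 -> value 84 (1 byte(s))
  byte[5]=0xDC cont=1 payload=0x5C=92: acc |= 92<<0 -> acc=92 shift=7
  byte[6]=0xD6 cont=1 payload=0x56=86: acc |= 86<<7 -> acc=11100 shift=14
  byte[7]=0x51 cont=0 payload=0x51=81: acc |= 81<<14 -> acc=1338204 shift=21 [end]
Varint 3: bytes[5:8] = DC D6 51 -> value 1338204 (3 byte(s))
  byte[8]=0xDE cont=1 payload=0x5E=94: acc |= 94<<0 -> acc=94 shift=7
  byte[9]=0x7E cont=0 payload=0x7E=126: acc |= 126<<7 -> acc=16222 shift=14 [end]
Varint 4: bytes[8:10] = DE 7E -> value 16222 (2 byte(s))
  byte[10]=0x1F cont=0 payload=0x1F=31: acc |= 31<<0 -> acc=31 shift=7 [end]
Varint 5: bytes[10:11] = 1F -> value 31 (1 byte(s))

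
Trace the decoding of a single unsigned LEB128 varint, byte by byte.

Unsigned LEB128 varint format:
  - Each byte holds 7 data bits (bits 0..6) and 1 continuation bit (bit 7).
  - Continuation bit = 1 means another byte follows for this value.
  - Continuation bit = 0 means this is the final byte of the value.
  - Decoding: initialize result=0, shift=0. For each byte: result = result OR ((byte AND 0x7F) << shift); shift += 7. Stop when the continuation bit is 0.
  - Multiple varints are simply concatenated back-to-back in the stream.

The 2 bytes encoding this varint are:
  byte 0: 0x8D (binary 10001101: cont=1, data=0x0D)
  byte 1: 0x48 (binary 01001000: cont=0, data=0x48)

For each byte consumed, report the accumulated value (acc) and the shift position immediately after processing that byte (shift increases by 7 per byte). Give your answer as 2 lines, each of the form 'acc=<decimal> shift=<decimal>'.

Answer: acc=13 shift=7
acc=9229 shift=14

Derivation:
byte 0=0x8D: payload=0x0D=13, contrib = 13<<0 = 13; acc -> 13, shift -> 7
byte 1=0x48: payload=0x48=72, contrib = 72<<7 = 9216; acc -> 9229, shift -> 14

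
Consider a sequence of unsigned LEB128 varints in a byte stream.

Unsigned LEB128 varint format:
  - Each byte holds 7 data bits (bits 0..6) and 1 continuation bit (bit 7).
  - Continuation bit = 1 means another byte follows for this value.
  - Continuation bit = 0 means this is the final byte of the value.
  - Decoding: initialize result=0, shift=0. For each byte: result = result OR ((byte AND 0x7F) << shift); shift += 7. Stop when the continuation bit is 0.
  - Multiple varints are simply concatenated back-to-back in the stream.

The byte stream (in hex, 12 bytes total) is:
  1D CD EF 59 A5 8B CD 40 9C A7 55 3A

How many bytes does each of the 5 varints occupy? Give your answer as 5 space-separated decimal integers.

Answer: 1 3 4 3 1

Derivation:
  byte[0]=0x1D cont=0 payload=0x1D=29: acc |= 29<<0 -> acc=29 shift=7 [end]
Varint 1: bytes[0:1] = 1D -> value 29 (1 byte(s))
  byte[1]=0xCD cont=1 payload=0x4D=77: acc |= 77<<0 -> acc=77 shift=7
  byte[2]=0xEF cont=1 payload=0x6F=111: acc |= 111<<7 -> acc=14285 shift=14
  byte[3]=0x59 cont=0 payload=0x59=89: acc |= 89<<14 -> acc=1472461 shift=21 [end]
Varint 2: bytes[1:4] = CD EF 59 -> value 1472461 (3 byte(s))
  byte[4]=0xA5 cont=1 payload=0x25=37: acc |= 37<<0 -> acc=37 shift=7
  byte[5]=0x8B cont=1 payload=0x0B=11: acc |= 11<<7 -> acc=1445 shift=14
  byte[6]=0xCD cont=1 payload=0x4D=77: acc |= 77<<14 -> acc=1263013 shift=21
  byte[7]=0x40 cont=0 payload=0x40=64: acc |= 64<<21 -> acc=135480741 shift=28 [end]
Varint 3: bytes[4:8] = A5 8B CD 40 -> value 135480741 (4 byte(s))
  byte[8]=0x9C cont=1 payload=0x1C=28: acc |= 28<<0 -> acc=28 shift=7
  byte[9]=0xA7 cont=1 payload=0x27=39: acc |= 39<<7 -> acc=5020 shift=14
  byte[10]=0x55 cont=0 payload=0x55=85: acc |= 85<<14 -> acc=1397660 shift=21 [end]
Varint 4: bytes[8:11] = 9C A7 55 -> value 1397660 (3 byte(s))
  byte[11]=0x3A cont=0 payload=0x3A=58: acc |= 58<<0 -> acc=58 shift=7 [end]
Varint 5: bytes[11:12] = 3A -> value 58 (1 byte(s))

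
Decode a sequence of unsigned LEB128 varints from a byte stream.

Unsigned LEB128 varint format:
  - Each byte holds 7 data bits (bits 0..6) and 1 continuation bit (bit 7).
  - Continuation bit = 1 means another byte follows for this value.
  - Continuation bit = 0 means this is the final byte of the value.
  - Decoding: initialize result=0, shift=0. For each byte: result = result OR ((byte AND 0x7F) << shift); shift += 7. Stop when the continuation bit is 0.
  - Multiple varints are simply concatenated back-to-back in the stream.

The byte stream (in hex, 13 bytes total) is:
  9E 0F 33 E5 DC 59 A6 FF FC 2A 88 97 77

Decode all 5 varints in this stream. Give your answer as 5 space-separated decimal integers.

  byte[0]=0x9E cont=1 payload=0x1E=30: acc |= 30<<0 -> acc=30 shift=7
  byte[1]=0x0F cont=0 payload=0x0F=15: acc |= 15<<7 -> acc=1950 shift=14 [end]
Varint 1: bytes[0:2] = 9E 0F -> value 1950 (2 byte(s))
  byte[2]=0x33 cont=0 payload=0x33=51: acc |= 51<<0 -> acc=51 shift=7 [end]
Varint 2: bytes[2:3] = 33 -> value 51 (1 byte(s))
  byte[3]=0xE5 cont=1 payload=0x65=101: acc |= 101<<0 -> acc=101 shift=7
  byte[4]=0xDC cont=1 payload=0x5C=92: acc |= 92<<7 -> acc=11877 shift=14
  byte[5]=0x59 cont=0 payload=0x59=89: acc |= 89<<14 -> acc=1470053 shift=21 [end]
Varint 3: bytes[3:6] = E5 DC 59 -> value 1470053 (3 byte(s))
  byte[6]=0xA6 cont=1 payload=0x26=38: acc |= 38<<0 -> acc=38 shift=7
  byte[7]=0xFF cont=1 payload=0x7F=127: acc |= 127<<7 -> acc=16294 shift=14
  byte[8]=0xFC cont=1 payload=0x7C=124: acc |= 124<<14 -> acc=2047910 shift=21
  byte[9]=0x2A cont=0 payload=0x2A=42: acc |= 42<<21 -> acc=90128294 shift=28 [end]
Varint 4: bytes[6:10] = A6 FF FC 2A -> value 90128294 (4 byte(s))
  byte[10]=0x88 cont=1 payload=0x08=8: acc |= 8<<0 -> acc=8 shift=7
  byte[11]=0x97 cont=1 payload=0x17=23: acc |= 23<<7 -> acc=2952 shift=14
  byte[12]=0x77 cont=0 payload=0x77=119: acc |= 119<<14 -> acc=1952648 shift=21 [end]
Varint 5: bytes[10:13] = 88 97 77 -> value 1952648 (3 byte(s))

Answer: 1950 51 1470053 90128294 1952648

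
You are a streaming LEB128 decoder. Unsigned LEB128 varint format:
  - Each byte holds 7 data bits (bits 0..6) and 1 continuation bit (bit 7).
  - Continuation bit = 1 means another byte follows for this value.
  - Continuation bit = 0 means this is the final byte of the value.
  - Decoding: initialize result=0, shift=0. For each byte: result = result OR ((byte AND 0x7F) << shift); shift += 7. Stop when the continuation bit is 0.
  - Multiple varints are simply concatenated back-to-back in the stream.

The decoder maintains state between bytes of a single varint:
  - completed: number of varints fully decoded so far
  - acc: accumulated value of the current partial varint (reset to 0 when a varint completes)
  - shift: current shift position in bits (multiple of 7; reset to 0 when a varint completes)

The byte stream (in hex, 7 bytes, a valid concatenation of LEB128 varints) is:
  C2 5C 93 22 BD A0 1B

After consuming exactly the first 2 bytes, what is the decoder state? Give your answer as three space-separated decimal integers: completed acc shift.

byte[0]=0xC2 cont=1 payload=0x42: acc |= 66<<0 -> completed=0 acc=66 shift=7
byte[1]=0x5C cont=0 payload=0x5C: varint #1 complete (value=11842); reset -> completed=1 acc=0 shift=0

Answer: 1 0 0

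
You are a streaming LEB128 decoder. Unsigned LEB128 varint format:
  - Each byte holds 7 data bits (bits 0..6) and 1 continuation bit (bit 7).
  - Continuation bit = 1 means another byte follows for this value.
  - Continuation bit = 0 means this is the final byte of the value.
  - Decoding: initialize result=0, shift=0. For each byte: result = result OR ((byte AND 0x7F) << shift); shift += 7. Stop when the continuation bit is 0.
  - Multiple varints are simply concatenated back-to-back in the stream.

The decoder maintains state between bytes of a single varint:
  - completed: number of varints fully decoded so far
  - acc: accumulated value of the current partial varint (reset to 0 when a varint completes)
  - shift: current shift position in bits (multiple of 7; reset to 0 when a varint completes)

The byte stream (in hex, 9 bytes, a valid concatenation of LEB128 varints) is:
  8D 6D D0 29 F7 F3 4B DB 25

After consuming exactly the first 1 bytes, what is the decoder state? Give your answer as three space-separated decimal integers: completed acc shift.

Answer: 0 13 7

Derivation:
byte[0]=0x8D cont=1 payload=0x0D: acc |= 13<<0 -> completed=0 acc=13 shift=7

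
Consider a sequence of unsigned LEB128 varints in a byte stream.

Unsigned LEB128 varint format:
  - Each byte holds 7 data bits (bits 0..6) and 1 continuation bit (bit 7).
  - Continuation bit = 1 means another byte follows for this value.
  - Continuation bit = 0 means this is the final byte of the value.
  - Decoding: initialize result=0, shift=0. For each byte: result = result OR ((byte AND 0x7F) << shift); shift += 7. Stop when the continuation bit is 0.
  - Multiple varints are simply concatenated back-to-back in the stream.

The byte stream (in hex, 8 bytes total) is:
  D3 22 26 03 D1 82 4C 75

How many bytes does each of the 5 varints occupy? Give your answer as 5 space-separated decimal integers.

Answer: 2 1 1 3 1

Derivation:
  byte[0]=0xD3 cont=1 payload=0x53=83: acc |= 83<<0 -> acc=83 shift=7
  byte[1]=0x22 cont=0 payload=0x22=34: acc |= 34<<7 -> acc=4435 shift=14 [end]
Varint 1: bytes[0:2] = D3 22 -> value 4435 (2 byte(s))
  byte[2]=0x26 cont=0 payload=0x26=38: acc |= 38<<0 -> acc=38 shift=7 [end]
Varint 2: bytes[2:3] = 26 -> value 38 (1 byte(s))
  byte[3]=0x03 cont=0 payload=0x03=3: acc |= 3<<0 -> acc=3 shift=7 [end]
Varint 3: bytes[3:4] = 03 -> value 3 (1 byte(s))
  byte[4]=0xD1 cont=1 payload=0x51=81: acc |= 81<<0 -> acc=81 shift=7
  byte[5]=0x82 cont=1 payload=0x02=2: acc |= 2<<7 -> acc=337 shift=14
  byte[6]=0x4C cont=0 payload=0x4C=76: acc |= 76<<14 -> acc=1245521 shift=21 [end]
Varint 4: bytes[4:7] = D1 82 4C -> value 1245521 (3 byte(s))
  byte[7]=0x75 cont=0 payload=0x75=117: acc |= 117<<0 -> acc=117 shift=7 [end]
Varint 5: bytes[7:8] = 75 -> value 117 (1 byte(s))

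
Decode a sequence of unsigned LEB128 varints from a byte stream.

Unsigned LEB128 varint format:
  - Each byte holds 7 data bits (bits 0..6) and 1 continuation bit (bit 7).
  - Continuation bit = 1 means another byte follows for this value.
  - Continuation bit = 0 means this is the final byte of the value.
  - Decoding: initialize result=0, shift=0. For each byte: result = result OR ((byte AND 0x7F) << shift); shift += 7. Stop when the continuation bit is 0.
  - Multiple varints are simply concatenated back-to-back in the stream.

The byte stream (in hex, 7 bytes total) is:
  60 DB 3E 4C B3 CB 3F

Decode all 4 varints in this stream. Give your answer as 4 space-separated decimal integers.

Answer: 96 8027 76 1041843

Derivation:
  byte[0]=0x60 cont=0 payload=0x60=96: acc |= 96<<0 -> acc=96 shift=7 [end]
Varint 1: bytes[0:1] = 60 -> value 96 (1 byte(s))
  byte[1]=0xDB cont=1 payload=0x5B=91: acc |= 91<<0 -> acc=91 shift=7
  byte[2]=0x3E cont=0 payload=0x3E=62: acc |= 62<<7 -> acc=8027 shift=14 [end]
Varint 2: bytes[1:3] = DB 3E -> value 8027 (2 byte(s))
  byte[3]=0x4C cont=0 payload=0x4C=76: acc |= 76<<0 -> acc=76 shift=7 [end]
Varint 3: bytes[3:4] = 4C -> value 76 (1 byte(s))
  byte[4]=0xB3 cont=1 payload=0x33=51: acc |= 51<<0 -> acc=51 shift=7
  byte[5]=0xCB cont=1 payload=0x4B=75: acc |= 75<<7 -> acc=9651 shift=14
  byte[6]=0x3F cont=0 payload=0x3F=63: acc |= 63<<14 -> acc=1041843 shift=21 [end]
Varint 4: bytes[4:7] = B3 CB 3F -> value 1041843 (3 byte(s))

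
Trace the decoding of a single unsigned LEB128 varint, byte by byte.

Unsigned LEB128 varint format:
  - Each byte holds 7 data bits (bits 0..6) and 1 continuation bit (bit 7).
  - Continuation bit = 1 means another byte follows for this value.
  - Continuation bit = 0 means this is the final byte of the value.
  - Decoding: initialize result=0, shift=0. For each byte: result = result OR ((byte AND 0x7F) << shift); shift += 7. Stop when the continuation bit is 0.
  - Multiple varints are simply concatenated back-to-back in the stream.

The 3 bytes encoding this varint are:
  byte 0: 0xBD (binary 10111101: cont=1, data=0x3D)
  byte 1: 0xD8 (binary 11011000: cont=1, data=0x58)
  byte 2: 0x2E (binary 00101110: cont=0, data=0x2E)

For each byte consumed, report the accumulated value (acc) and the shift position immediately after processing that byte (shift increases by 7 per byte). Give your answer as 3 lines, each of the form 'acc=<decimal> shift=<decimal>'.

byte 0=0xBD: payload=0x3D=61, contrib = 61<<0 = 61; acc -> 61, shift -> 7
byte 1=0xD8: payload=0x58=88, contrib = 88<<7 = 11264; acc -> 11325, shift -> 14
byte 2=0x2E: payload=0x2E=46, contrib = 46<<14 = 753664; acc -> 764989, shift -> 21

Answer: acc=61 shift=7
acc=11325 shift=14
acc=764989 shift=21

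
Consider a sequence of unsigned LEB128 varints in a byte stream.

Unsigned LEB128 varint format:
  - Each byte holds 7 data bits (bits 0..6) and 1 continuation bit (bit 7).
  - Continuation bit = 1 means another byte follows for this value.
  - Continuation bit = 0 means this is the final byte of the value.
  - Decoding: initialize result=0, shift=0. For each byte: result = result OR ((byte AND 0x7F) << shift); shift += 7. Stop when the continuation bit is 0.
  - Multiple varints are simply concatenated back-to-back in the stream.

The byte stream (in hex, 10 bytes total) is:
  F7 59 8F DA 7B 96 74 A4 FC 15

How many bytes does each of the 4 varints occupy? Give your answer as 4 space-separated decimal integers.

Answer: 2 3 2 3

Derivation:
  byte[0]=0xF7 cont=1 payload=0x77=119: acc |= 119<<0 -> acc=119 shift=7
  byte[1]=0x59 cont=0 payload=0x59=89: acc |= 89<<7 -> acc=11511 shift=14 [end]
Varint 1: bytes[0:2] = F7 59 -> value 11511 (2 byte(s))
  byte[2]=0x8F cont=1 payload=0x0F=15: acc |= 15<<0 -> acc=15 shift=7
  byte[3]=0xDA cont=1 payload=0x5A=90: acc |= 90<<7 -> acc=11535 shift=14
  byte[4]=0x7B cont=0 payload=0x7B=123: acc |= 123<<14 -> acc=2026767 shift=21 [end]
Varint 2: bytes[2:5] = 8F DA 7B -> value 2026767 (3 byte(s))
  byte[5]=0x96 cont=1 payload=0x16=22: acc |= 22<<0 -> acc=22 shift=7
  byte[6]=0x74 cont=0 payload=0x74=116: acc |= 116<<7 -> acc=14870 shift=14 [end]
Varint 3: bytes[5:7] = 96 74 -> value 14870 (2 byte(s))
  byte[7]=0xA4 cont=1 payload=0x24=36: acc |= 36<<0 -> acc=36 shift=7
  byte[8]=0xFC cont=1 payload=0x7C=124: acc |= 124<<7 -> acc=15908 shift=14
  byte[9]=0x15 cont=0 payload=0x15=21: acc |= 21<<14 -> acc=359972 shift=21 [end]
Varint 4: bytes[7:10] = A4 FC 15 -> value 359972 (3 byte(s))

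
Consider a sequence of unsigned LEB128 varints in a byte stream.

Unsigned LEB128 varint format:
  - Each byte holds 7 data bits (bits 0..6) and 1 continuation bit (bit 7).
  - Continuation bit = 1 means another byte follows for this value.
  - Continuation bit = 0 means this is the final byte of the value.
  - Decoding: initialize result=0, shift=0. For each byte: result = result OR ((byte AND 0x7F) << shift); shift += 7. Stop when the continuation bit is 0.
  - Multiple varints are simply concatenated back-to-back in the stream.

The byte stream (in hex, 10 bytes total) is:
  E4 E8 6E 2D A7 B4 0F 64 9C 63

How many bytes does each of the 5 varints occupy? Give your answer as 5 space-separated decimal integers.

  byte[0]=0xE4 cont=1 payload=0x64=100: acc |= 100<<0 -> acc=100 shift=7
  byte[1]=0xE8 cont=1 payload=0x68=104: acc |= 104<<7 -> acc=13412 shift=14
  byte[2]=0x6E cont=0 payload=0x6E=110: acc |= 110<<14 -> acc=1815652 shift=21 [end]
Varint 1: bytes[0:3] = E4 E8 6E -> value 1815652 (3 byte(s))
  byte[3]=0x2D cont=0 payload=0x2D=45: acc |= 45<<0 -> acc=45 shift=7 [end]
Varint 2: bytes[3:4] = 2D -> value 45 (1 byte(s))
  byte[4]=0xA7 cont=1 payload=0x27=39: acc |= 39<<0 -> acc=39 shift=7
  byte[5]=0xB4 cont=1 payload=0x34=52: acc |= 52<<7 -> acc=6695 shift=14
  byte[6]=0x0F cont=0 payload=0x0F=15: acc |= 15<<14 -> acc=252455 shift=21 [end]
Varint 3: bytes[4:7] = A7 B4 0F -> value 252455 (3 byte(s))
  byte[7]=0x64 cont=0 payload=0x64=100: acc |= 100<<0 -> acc=100 shift=7 [end]
Varint 4: bytes[7:8] = 64 -> value 100 (1 byte(s))
  byte[8]=0x9C cont=1 payload=0x1C=28: acc |= 28<<0 -> acc=28 shift=7
  byte[9]=0x63 cont=0 payload=0x63=99: acc |= 99<<7 -> acc=12700 shift=14 [end]
Varint 5: bytes[8:10] = 9C 63 -> value 12700 (2 byte(s))

Answer: 3 1 3 1 2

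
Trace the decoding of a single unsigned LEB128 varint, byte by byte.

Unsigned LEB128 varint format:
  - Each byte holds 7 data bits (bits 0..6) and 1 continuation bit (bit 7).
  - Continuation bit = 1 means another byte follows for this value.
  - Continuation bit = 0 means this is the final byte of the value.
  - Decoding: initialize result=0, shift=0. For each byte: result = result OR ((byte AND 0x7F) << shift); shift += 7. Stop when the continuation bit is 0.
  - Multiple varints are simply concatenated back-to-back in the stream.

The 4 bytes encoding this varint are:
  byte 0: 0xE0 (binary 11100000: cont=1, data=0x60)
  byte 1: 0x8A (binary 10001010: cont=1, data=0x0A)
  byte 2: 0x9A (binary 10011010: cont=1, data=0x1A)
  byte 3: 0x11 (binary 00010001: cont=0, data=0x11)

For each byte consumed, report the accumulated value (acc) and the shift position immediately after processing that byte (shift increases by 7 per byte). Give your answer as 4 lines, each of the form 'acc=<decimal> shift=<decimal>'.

Answer: acc=96 shift=7
acc=1376 shift=14
acc=427360 shift=21
acc=36078944 shift=28

Derivation:
byte 0=0xE0: payload=0x60=96, contrib = 96<<0 = 96; acc -> 96, shift -> 7
byte 1=0x8A: payload=0x0A=10, contrib = 10<<7 = 1280; acc -> 1376, shift -> 14
byte 2=0x9A: payload=0x1A=26, contrib = 26<<14 = 425984; acc -> 427360, shift -> 21
byte 3=0x11: payload=0x11=17, contrib = 17<<21 = 35651584; acc -> 36078944, shift -> 28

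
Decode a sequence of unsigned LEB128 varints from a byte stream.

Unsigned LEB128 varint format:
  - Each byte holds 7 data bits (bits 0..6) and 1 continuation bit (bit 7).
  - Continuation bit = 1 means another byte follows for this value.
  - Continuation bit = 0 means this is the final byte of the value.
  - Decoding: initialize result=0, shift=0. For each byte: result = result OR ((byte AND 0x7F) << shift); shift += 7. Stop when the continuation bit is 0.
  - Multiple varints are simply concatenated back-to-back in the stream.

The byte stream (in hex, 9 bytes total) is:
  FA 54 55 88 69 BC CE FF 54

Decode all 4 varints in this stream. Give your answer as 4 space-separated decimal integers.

Answer: 10874 85 13448 178251580

Derivation:
  byte[0]=0xFA cont=1 payload=0x7A=122: acc |= 122<<0 -> acc=122 shift=7
  byte[1]=0x54 cont=0 payload=0x54=84: acc |= 84<<7 -> acc=10874 shift=14 [end]
Varint 1: bytes[0:2] = FA 54 -> value 10874 (2 byte(s))
  byte[2]=0x55 cont=0 payload=0x55=85: acc |= 85<<0 -> acc=85 shift=7 [end]
Varint 2: bytes[2:3] = 55 -> value 85 (1 byte(s))
  byte[3]=0x88 cont=1 payload=0x08=8: acc |= 8<<0 -> acc=8 shift=7
  byte[4]=0x69 cont=0 payload=0x69=105: acc |= 105<<7 -> acc=13448 shift=14 [end]
Varint 3: bytes[3:5] = 88 69 -> value 13448 (2 byte(s))
  byte[5]=0xBC cont=1 payload=0x3C=60: acc |= 60<<0 -> acc=60 shift=7
  byte[6]=0xCE cont=1 payload=0x4E=78: acc |= 78<<7 -> acc=10044 shift=14
  byte[7]=0xFF cont=1 payload=0x7F=127: acc |= 127<<14 -> acc=2090812 shift=21
  byte[8]=0x54 cont=0 payload=0x54=84: acc |= 84<<21 -> acc=178251580 shift=28 [end]
Varint 4: bytes[5:9] = BC CE FF 54 -> value 178251580 (4 byte(s))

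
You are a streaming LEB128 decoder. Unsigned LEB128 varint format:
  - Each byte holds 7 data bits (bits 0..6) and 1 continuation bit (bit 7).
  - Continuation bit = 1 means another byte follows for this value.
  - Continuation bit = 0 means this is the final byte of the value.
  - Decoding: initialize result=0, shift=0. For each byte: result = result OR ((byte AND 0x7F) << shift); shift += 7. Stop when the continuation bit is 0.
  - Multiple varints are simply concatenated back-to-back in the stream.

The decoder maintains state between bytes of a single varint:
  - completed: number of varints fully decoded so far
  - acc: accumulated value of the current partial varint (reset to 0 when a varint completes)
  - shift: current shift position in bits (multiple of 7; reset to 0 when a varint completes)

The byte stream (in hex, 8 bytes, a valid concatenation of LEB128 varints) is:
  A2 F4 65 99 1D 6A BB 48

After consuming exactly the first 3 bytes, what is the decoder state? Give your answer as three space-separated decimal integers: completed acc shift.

Answer: 1 0 0

Derivation:
byte[0]=0xA2 cont=1 payload=0x22: acc |= 34<<0 -> completed=0 acc=34 shift=7
byte[1]=0xF4 cont=1 payload=0x74: acc |= 116<<7 -> completed=0 acc=14882 shift=14
byte[2]=0x65 cont=0 payload=0x65: varint #1 complete (value=1669666); reset -> completed=1 acc=0 shift=0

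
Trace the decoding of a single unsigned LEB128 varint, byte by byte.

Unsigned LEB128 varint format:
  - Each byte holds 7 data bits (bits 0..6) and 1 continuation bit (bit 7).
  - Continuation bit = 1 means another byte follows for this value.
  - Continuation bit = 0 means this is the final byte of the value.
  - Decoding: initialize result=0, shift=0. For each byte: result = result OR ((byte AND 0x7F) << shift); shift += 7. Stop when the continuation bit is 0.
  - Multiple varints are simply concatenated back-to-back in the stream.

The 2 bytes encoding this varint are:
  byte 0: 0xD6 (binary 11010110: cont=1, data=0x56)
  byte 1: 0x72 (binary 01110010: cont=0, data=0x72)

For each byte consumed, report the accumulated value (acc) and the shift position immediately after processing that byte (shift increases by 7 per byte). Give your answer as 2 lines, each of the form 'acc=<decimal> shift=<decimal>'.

byte 0=0xD6: payload=0x56=86, contrib = 86<<0 = 86; acc -> 86, shift -> 7
byte 1=0x72: payload=0x72=114, contrib = 114<<7 = 14592; acc -> 14678, shift -> 14

Answer: acc=86 shift=7
acc=14678 shift=14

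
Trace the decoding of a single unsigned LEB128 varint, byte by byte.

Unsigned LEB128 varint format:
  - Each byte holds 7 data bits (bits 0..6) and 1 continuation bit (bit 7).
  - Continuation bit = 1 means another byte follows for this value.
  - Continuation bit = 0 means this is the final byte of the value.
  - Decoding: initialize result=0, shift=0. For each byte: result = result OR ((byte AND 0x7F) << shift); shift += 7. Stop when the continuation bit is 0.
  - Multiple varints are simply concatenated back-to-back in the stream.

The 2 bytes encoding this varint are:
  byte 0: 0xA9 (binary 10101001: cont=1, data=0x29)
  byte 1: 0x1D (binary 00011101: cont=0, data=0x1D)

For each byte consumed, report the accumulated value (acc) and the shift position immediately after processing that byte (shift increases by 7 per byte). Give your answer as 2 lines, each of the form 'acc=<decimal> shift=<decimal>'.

byte 0=0xA9: payload=0x29=41, contrib = 41<<0 = 41; acc -> 41, shift -> 7
byte 1=0x1D: payload=0x1D=29, contrib = 29<<7 = 3712; acc -> 3753, shift -> 14

Answer: acc=41 shift=7
acc=3753 shift=14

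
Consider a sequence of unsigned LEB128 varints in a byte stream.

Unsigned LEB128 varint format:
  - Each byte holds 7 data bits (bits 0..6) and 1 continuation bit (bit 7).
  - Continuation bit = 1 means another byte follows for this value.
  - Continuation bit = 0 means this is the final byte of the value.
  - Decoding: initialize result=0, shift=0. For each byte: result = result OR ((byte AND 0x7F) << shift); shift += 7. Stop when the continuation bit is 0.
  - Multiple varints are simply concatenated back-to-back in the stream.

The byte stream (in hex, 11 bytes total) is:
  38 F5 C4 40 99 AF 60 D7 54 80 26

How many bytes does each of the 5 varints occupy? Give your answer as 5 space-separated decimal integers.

Answer: 1 3 3 2 2

Derivation:
  byte[0]=0x38 cont=0 payload=0x38=56: acc |= 56<<0 -> acc=56 shift=7 [end]
Varint 1: bytes[0:1] = 38 -> value 56 (1 byte(s))
  byte[1]=0xF5 cont=1 payload=0x75=117: acc |= 117<<0 -> acc=117 shift=7
  byte[2]=0xC4 cont=1 payload=0x44=68: acc |= 68<<7 -> acc=8821 shift=14
  byte[3]=0x40 cont=0 payload=0x40=64: acc |= 64<<14 -> acc=1057397 shift=21 [end]
Varint 2: bytes[1:4] = F5 C4 40 -> value 1057397 (3 byte(s))
  byte[4]=0x99 cont=1 payload=0x19=25: acc |= 25<<0 -> acc=25 shift=7
  byte[5]=0xAF cont=1 payload=0x2F=47: acc |= 47<<7 -> acc=6041 shift=14
  byte[6]=0x60 cont=0 payload=0x60=96: acc |= 96<<14 -> acc=1578905 shift=21 [end]
Varint 3: bytes[4:7] = 99 AF 60 -> value 1578905 (3 byte(s))
  byte[7]=0xD7 cont=1 payload=0x57=87: acc |= 87<<0 -> acc=87 shift=7
  byte[8]=0x54 cont=0 payload=0x54=84: acc |= 84<<7 -> acc=10839 shift=14 [end]
Varint 4: bytes[7:9] = D7 54 -> value 10839 (2 byte(s))
  byte[9]=0x80 cont=1 payload=0x00=0: acc |= 0<<0 -> acc=0 shift=7
  byte[10]=0x26 cont=0 payload=0x26=38: acc |= 38<<7 -> acc=4864 shift=14 [end]
Varint 5: bytes[9:11] = 80 26 -> value 4864 (2 byte(s))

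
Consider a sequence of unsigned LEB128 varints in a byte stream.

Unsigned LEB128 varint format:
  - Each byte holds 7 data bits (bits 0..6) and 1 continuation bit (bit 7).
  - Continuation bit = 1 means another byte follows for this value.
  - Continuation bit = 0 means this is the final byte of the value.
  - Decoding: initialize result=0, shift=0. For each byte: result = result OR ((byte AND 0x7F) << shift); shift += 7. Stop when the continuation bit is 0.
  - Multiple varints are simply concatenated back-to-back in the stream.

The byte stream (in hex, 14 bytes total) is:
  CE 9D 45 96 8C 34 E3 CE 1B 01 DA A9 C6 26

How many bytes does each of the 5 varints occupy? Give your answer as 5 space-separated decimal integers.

  byte[0]=0xCE cont=1 payload=0x4E=78: acc |= 78<<0 -> acc=78 shift=7
  byte[1]=0x9D cont=1 payload=0x1D=29: acc |= 29<<7 -> acc=3790 shift=14
  byte[2]=0x45 cont=0 payload=0x45=69: acc |= 69<<14 -> acc=1134286 shift=21 [end]
Varint 1: bytes[0:3] = CE 9D 45 -> value 1134286 (3 byte(s))
  byte[3]=0x96 cont=1 payload=0x16=22: acc |= 22<<0 -> acc=22 shift=7
  byte[4]=0x8C cont=1 payload=0x0C=12: acc |= 12<<7 -> acc=1558 shift=14
  byte[5]=0x34 cont=0 payload=0x34=52: acc |= 52<<14 -> acc=853526 shift=21 [end]
Varint 2: bytes[3:6] = 96 8C 34 -> value 853526 (3 byte(s))
  byte[6]=0xE3 cont=1 payload=0x63=99: acc |= 99<<0 -> acc=99 shift=7
  byte[7]=0xCE cont=1 payload=0x4E=78: acc |= 78<<7 -> acc=10083 shift=14
  byte[8]=0x1B cont=0 payload=0x1B=27: acc |= 27<<14 -> acc=452451 shift=21 [end]
Varint 3: bytes[6:9] = E3 CE 1B -> value 452451 (3 byte(s))
  byte[9]=0x01 cont=0 payload=0x01=1: acc |= 1<<0 -> acc=1 shift=7 [end]
Varint 4: bytes[9:10] = 01 -> value 1 (1 byte(s))
  byte[10]=0xDA cont=1 payload=0x5A=90: acc |= 90<<0 -> acc=90 shift=7
  byte[11]=0xA9 cont=1 payload=0x29=41: acc |= 41<<7 -> acc=5338 shift=14
  byte[12]=0xC6 cont=1 payload=0x46=70: acc |= 70<<14 -> acc=1152218 shift=21
  byte[13]=0x26 cont=0 payload=0x26=38: acc |= 38<<21 -> acc=80843994 shift=28 [end]
Varint 5: bytes[10:14] = DA A9 C6 26 -> value 80843994 (4 byte(s))

Answer: 3 3 3 1 4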